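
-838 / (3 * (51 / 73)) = -61174 / 153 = -399.83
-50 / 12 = -25 / 6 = -4.17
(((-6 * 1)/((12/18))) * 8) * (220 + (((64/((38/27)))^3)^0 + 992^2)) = -70868520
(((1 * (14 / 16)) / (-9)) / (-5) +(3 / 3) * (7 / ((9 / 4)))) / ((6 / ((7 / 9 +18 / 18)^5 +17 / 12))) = 1020817441 / 102036672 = 10.00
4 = 4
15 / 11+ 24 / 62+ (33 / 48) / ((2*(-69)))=1314425 / 752928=1.75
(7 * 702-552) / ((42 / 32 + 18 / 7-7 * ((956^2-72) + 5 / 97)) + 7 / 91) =-616053984 / 903467374697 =-0.00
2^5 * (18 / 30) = 96 / 5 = 19.20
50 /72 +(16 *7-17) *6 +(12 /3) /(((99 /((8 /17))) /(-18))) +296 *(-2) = -145733 /6732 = -21.65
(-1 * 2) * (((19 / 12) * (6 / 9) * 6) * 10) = -380 / 3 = -126.67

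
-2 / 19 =-0.11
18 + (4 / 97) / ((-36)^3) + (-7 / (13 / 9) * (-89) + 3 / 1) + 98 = 8094092819 / 14708304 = 550.31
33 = 33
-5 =-5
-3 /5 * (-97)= 291 /5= 58.20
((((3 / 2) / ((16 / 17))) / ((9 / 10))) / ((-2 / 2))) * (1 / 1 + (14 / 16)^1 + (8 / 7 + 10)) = -20655 / 896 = -23.05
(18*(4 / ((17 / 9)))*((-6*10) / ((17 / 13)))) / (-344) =63180 / 12427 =5.08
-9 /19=-0.47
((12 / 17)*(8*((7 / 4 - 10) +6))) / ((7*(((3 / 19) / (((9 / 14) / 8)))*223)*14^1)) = -1539 / 5201252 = -0.00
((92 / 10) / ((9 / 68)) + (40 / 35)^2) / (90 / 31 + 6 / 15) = 605089 / 28224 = 21.44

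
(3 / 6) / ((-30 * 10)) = -1 / 600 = -0.00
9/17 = 0.53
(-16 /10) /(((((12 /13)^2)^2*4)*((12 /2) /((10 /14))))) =-0.07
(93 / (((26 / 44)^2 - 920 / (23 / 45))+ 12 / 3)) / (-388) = 11253 / 84302215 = 0.00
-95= -95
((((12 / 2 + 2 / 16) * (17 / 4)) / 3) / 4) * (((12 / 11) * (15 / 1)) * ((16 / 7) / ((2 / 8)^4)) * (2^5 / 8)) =913920 / 11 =83083.64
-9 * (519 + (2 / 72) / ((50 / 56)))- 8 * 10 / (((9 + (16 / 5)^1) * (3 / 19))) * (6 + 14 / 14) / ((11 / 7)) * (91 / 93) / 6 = -66011529314 / 14040675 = -4701.45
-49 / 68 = -0.72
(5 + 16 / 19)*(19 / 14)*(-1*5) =-555 / 14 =-39.64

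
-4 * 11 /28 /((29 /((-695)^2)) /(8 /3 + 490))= -7853020450 /609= -12894943.27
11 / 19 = 0.58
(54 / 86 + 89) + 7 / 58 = 89.75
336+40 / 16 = 338.50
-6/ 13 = -0.46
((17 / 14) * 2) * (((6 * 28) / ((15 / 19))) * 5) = 2584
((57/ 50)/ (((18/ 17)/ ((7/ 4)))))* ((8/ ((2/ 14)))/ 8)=15827/ 1200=13.19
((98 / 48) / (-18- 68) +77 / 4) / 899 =39683 / 1855536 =0.02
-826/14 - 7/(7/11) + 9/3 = -67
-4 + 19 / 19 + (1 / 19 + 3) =1 / 19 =0.05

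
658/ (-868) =-47/ 62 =-0.76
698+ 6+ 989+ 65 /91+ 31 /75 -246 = 760267 /525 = 1448.13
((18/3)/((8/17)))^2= 2601/16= 162.56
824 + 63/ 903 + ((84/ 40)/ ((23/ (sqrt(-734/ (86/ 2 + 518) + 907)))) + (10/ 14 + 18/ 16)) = 828.66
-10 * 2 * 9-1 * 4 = -184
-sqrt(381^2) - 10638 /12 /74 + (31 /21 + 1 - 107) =-1546241 /3108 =-497.50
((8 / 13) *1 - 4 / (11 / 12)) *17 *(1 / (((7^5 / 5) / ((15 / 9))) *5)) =-45560 / 7210203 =-0.01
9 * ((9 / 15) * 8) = 216 / 5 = 43.20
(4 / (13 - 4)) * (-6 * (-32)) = 256 / 3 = 85.33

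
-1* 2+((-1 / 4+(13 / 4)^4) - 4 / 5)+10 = 118.52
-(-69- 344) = 413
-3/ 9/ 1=-1/ 3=-0.33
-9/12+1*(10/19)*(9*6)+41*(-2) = -4129/76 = -54.33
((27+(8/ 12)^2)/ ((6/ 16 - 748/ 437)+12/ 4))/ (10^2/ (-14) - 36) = -3022292/ 7902585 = -0.38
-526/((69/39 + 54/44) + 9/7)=-1053052/8573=-122.83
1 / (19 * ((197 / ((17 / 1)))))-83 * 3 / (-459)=313270 / 572679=0.55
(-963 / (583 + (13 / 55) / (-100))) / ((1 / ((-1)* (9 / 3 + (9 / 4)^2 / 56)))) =5.10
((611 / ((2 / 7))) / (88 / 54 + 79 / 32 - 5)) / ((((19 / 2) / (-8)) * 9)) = 3284736 / 14801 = 221.93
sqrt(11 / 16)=sqrt(11) / 4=0.83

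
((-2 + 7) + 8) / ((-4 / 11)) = -143 / 4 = -35.75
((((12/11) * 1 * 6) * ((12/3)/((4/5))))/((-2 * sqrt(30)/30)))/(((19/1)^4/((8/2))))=-720 * sqrt(30)/1433531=-0.00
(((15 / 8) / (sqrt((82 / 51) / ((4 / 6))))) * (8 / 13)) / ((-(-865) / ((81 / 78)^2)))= 2187 * sqrt(697) / 62333284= 0.00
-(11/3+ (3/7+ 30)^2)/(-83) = 136646/12201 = 11.20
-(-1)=1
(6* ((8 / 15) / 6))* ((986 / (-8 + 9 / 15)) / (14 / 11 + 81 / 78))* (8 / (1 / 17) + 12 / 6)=-103774528 / 24457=-4243.14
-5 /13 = -0.38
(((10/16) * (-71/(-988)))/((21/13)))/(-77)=-355/983136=-0.00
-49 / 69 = -0.71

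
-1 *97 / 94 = -97 / 94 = -1.03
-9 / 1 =-9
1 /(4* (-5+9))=1 /16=0.06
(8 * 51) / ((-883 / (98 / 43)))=-39984 / 37969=-1.05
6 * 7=42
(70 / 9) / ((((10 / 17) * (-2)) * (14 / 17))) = -289 / 36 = -8.03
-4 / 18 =-2 / 9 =-0.22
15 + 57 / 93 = 484 / 31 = 15.61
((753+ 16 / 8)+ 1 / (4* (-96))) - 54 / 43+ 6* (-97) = 2835797 / 16512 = 171.74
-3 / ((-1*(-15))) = -1 / 5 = -0.20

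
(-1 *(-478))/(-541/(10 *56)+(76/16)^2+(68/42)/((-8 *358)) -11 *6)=-35936040/3338303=-10.76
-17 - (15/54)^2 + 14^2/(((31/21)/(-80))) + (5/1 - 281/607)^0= -106848199/10044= -10638.01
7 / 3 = 2.33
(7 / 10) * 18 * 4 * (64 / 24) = 672 / 5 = 134.40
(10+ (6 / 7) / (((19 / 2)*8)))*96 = 127824 / 133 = 961.08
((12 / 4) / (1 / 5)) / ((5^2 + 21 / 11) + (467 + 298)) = 165 / 8711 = 0.02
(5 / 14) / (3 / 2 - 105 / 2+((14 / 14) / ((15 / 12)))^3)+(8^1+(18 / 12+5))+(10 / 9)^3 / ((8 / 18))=62904824 / 3578337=17.58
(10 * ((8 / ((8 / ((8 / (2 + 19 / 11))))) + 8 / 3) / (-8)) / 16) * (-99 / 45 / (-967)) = -407 / 475764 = -0.00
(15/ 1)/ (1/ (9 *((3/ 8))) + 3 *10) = 405/ 818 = 0.50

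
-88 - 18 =-106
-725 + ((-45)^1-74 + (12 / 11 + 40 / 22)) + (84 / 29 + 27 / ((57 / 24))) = -5011392 / 6061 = -826.83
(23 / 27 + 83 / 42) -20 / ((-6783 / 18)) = 351767 / 122094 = 2.88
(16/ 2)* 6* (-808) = -38784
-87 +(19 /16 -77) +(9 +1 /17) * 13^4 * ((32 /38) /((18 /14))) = 7874349313 /46512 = 169297.16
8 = 8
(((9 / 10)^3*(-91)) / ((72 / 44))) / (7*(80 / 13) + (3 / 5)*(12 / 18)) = -117117 / 125600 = -0.93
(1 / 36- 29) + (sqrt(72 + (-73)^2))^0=-27.97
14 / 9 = 1.56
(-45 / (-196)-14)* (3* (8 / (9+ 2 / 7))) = -16194 / 455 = -35.59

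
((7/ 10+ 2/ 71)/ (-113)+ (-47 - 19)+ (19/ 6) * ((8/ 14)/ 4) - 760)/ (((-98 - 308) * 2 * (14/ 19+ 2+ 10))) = 6606861697/ 82768958580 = 0.08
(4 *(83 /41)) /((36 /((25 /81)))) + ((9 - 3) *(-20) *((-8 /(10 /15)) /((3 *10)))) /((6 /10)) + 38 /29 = 70538437 /866781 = 81.38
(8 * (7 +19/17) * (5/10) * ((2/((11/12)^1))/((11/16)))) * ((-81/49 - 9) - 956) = -912734208/9163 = -99610.85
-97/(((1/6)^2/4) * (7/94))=-1312992/7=-187570.29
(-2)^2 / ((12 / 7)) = 7 / 3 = 2.33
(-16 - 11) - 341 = -368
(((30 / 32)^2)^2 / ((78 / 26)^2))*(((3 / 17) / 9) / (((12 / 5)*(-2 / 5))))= -15625 / 8912896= -0.00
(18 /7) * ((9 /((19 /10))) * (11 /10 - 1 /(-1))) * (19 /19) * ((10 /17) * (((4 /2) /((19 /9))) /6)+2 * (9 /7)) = 2927664 /42959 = 68.15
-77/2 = -38.50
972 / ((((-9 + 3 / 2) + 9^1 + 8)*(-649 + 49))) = -81 / 475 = -0.17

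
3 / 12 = 1 / 4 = 0.25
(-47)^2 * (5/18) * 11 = 121495/18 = 6749.72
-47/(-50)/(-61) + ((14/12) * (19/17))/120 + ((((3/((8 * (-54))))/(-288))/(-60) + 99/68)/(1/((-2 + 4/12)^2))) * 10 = 2347698743299/58058726400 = 40.44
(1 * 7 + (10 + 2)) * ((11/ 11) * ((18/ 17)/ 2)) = 171/ 17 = 10.06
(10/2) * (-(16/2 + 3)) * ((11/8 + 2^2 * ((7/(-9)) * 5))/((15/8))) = 11231/27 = 415.96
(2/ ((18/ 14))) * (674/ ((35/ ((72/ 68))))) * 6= 16176/ 85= 190.31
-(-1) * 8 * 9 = 72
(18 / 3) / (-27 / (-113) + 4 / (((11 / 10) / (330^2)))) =226 / 14916009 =0.00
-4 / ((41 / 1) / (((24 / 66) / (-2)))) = 8 / 451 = 0.02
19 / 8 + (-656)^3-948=-282301361.62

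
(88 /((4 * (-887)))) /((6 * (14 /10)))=-55 /18627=-0.00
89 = 89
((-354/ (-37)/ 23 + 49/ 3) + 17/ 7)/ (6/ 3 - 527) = -342728/ 9382275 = -0.04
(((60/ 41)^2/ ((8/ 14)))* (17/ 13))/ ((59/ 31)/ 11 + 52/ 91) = 255647700/ 38832781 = 6.58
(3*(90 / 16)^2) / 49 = 6075 / 3136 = 1.94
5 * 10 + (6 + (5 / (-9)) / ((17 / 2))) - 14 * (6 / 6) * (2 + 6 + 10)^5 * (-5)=20237281838 / 153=132269815.93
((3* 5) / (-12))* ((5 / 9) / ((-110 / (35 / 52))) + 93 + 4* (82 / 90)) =-4975081 / 41184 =-120.80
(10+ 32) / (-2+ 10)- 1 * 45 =-159 / 4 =-39.75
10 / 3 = 3.33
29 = 29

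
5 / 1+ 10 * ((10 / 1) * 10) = 1005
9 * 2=18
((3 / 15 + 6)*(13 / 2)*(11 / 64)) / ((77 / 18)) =3627 / 2240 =1.62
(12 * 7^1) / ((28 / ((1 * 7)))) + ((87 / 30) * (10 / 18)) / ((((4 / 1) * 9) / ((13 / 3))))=41201 / 1944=21.19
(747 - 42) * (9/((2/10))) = 31725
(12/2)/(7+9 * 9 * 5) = 3/206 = 0.01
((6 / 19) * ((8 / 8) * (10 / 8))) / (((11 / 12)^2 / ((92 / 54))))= 1840 / 2299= 0.80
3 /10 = 0.30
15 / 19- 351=-6654 / 19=-350.21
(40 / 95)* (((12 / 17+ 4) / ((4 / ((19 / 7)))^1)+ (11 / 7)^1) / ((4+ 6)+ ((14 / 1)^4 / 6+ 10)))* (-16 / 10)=-3888 / 7779455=-0.00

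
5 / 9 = 0.56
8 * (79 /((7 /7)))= 632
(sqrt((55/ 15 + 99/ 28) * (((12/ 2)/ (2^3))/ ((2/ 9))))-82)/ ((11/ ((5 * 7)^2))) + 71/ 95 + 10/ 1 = -8572.01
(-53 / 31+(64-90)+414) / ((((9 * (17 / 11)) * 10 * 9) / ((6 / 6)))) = 26345 / 85374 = 0.31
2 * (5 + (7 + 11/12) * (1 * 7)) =725/6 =120.83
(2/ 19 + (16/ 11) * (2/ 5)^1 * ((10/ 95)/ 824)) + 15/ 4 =1659877/ 430540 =3.86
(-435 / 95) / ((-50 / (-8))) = -348 / 475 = -0.73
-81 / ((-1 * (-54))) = -3 / 2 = -1.50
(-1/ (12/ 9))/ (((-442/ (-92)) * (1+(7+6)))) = -0.01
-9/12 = -3/4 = -0.75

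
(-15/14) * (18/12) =-1.61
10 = 10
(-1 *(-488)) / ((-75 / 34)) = -16592 / 75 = -221.23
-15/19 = -0.79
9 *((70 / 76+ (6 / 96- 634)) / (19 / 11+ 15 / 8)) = -19051263 / 12046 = -1581.54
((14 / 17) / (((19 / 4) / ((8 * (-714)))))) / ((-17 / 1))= 18816 / 323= 58.25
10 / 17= 0.59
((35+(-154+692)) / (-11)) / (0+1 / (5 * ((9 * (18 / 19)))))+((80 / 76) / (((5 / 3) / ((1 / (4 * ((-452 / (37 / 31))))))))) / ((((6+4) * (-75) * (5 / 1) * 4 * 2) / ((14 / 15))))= -487754216997151 / 219638100000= -2220.72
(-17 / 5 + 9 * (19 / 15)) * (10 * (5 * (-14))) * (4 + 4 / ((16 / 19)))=-49000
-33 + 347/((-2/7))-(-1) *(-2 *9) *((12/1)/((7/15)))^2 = -1288655/98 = -13149.54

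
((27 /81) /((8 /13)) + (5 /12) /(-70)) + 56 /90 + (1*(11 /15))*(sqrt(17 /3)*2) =1459 /1260 + 22*sqrt(51) /45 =4.65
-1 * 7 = -7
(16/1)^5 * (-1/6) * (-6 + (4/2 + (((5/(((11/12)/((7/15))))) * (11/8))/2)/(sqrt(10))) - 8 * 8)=35651584/3 - 458752 * sqrt(10)/15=11787147.92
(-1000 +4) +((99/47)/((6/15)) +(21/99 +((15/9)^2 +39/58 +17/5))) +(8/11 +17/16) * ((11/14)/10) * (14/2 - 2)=-42444427079/43179840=-982.97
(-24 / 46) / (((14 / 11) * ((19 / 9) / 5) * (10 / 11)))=-3267 / 3059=-1.07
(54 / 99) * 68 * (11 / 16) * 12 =306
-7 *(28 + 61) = -623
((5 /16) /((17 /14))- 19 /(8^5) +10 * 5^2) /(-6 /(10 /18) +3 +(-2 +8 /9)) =-6273316665 /223379456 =-28.08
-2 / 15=-0.13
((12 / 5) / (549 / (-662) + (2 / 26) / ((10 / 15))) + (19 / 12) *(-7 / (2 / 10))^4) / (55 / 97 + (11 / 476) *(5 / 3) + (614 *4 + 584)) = 105315874391413 / 134775204800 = 781.42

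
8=8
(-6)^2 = 36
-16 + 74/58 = -427/29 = -14.72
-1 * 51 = -51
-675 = -675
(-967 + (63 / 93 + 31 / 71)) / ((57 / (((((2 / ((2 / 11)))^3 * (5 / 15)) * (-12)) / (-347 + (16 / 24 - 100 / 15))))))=-11318371460 / 44286321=-255.57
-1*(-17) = 17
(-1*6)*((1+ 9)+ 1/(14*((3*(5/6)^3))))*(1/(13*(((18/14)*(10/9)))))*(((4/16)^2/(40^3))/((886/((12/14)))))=-39537/12900160000000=-0.00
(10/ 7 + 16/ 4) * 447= 2426.57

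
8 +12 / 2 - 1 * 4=10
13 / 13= 1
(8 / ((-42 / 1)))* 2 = -8 / 21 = -0.38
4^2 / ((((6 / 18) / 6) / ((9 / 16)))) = 162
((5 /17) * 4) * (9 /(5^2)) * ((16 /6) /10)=48 /425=0.11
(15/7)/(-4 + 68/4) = 15/91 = 0.16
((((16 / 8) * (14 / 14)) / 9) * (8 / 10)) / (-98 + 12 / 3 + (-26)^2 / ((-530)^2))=-112360 / 59408829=-0.00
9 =9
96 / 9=32 / 3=10.67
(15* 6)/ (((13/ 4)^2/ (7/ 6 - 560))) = -804720/ 169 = -4761.66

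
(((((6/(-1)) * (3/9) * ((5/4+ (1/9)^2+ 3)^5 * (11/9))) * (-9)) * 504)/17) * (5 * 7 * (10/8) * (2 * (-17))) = -67685737722672890975/49589822592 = -1364911874.75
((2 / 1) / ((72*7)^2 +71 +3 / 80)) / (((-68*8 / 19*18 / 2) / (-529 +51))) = 45410 / 3110025339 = 0.00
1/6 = 0.17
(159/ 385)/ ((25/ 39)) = 6201/ 9625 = 0.64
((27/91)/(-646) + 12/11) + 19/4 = 7553407/1293292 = 5.84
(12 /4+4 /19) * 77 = 4697 /19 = 247.21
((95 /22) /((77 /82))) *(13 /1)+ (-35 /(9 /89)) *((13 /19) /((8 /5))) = -102227645 /1158696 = -88.23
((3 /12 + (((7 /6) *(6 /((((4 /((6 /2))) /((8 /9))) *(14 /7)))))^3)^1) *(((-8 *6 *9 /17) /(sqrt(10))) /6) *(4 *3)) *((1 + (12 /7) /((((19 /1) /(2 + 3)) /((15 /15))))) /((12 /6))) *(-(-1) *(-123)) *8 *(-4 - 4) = -4250990208 *sqrt(10) /11305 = -1189103.17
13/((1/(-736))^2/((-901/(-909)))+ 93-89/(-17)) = 6344885248/47945513869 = 0.13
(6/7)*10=60/7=8.57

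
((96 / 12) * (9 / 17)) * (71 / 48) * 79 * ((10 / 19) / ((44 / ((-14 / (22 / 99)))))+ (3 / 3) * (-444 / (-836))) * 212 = -82940283 / 3553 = -23343.73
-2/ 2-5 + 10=4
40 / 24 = 5 / 3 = 1.67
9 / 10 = 0.90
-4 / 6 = -2 / 3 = -0.67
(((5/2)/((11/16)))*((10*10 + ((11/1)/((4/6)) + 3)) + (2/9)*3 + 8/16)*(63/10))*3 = 91224/11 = 8293.09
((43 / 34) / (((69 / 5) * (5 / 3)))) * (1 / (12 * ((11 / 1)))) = 43 / 103224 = 0.00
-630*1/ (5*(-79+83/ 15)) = 945/ 551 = 1.72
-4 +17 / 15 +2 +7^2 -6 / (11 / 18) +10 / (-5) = 5992 / 165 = 36.32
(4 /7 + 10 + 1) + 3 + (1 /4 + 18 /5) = 2579 /140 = 18.42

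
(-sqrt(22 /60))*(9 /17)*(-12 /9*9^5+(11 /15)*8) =590446*sqrt(330) /425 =25237.61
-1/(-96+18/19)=19/1806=0.01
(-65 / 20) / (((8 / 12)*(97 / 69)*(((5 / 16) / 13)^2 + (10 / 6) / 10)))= -43658784 / 2105579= -20.73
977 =977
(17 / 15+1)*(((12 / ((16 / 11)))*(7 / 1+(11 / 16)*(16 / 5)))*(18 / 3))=24288 / 25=971.52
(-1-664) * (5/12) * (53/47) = -176225/564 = -312.46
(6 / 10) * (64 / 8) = 24 / 5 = 4.80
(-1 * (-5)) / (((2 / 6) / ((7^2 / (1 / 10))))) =7350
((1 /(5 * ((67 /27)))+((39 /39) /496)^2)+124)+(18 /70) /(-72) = 14316194293 /115381504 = 124.08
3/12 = 1/4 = 0.25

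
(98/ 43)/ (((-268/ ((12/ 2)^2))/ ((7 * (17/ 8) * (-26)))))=682227/ 5762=118.40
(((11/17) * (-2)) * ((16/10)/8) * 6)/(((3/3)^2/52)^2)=-356928/85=-4199.15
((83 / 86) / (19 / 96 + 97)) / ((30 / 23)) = 15272 / 2006165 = 0.01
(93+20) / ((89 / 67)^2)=507257 / 7921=64.04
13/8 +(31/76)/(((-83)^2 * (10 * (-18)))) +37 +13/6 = 3844268639/94241520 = 40.79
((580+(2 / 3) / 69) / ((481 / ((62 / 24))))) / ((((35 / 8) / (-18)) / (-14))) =29775376 / 165945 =179.43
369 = 369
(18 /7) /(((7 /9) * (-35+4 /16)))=-648 /6811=-0.10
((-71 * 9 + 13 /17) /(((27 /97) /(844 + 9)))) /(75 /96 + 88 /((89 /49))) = -2556763092800 /64355931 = -39728.48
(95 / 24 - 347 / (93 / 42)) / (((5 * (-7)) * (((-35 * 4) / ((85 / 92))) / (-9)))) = 0.26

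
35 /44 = 0.80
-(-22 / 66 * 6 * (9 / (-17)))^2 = -324 / 289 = -1.12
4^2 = 16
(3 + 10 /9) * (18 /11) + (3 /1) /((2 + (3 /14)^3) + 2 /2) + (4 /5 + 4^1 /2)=1593492 /151415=10.52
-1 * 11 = -11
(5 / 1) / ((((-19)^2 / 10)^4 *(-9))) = -50000 / 152852067369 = -0.00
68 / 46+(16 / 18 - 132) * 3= -391.86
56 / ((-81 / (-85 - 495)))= 32480 / 81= 400.99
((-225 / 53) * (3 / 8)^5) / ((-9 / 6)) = 18225 / 868352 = 0.02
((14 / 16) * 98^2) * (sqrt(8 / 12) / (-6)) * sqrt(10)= -16807 * sqrt(15) / 18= -3616.29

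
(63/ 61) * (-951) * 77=-4613301/ 61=-75627.89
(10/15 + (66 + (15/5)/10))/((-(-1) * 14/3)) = 287/20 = 14.35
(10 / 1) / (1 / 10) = 100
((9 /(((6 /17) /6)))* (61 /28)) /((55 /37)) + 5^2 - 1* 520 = -416979 /1540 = -270.77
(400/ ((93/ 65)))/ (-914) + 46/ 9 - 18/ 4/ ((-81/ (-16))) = 499346/ 127503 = 3.92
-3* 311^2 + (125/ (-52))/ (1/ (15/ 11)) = -165975111/ 572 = -290166.28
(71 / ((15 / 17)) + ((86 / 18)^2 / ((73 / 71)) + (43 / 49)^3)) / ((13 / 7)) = 359461457863 / 6459686415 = 55.65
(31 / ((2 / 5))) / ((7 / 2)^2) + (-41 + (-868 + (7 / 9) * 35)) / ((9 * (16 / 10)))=-217930 / 3969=-54.91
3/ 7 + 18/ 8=75/ 28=2.68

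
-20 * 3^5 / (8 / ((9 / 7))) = -10935 / 14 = -781.07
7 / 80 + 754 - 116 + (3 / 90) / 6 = 459427 / 720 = 638.09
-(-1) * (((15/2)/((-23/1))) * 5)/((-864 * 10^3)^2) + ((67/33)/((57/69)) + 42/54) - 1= 213918105599791/95690833920000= 2.24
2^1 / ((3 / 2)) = 4 / 3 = 1.33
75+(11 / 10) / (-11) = 749 / 10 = 74.90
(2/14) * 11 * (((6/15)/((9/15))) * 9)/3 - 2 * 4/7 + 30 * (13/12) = 69/2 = 34.50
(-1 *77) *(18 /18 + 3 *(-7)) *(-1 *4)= -6160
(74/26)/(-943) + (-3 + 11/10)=-1.90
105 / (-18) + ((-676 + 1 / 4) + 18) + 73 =-7087 / 12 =-590.58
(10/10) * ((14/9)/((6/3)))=7/9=0.78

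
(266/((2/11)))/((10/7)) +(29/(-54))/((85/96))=313189/306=1023.49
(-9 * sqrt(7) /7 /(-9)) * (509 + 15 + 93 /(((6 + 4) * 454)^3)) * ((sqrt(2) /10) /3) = 49034171936093 * sqrt(14) /19651099440000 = 9.34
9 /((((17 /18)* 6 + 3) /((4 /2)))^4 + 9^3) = 729 /87610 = 0.01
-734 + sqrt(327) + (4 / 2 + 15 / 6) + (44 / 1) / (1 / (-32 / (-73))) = -103691 / 146 + sqrt(327) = -692.13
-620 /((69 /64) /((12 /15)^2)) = -126976 /345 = -368.05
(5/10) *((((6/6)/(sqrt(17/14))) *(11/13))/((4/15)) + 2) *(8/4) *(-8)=-330 *sqrt(238)/221 - 16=-39.04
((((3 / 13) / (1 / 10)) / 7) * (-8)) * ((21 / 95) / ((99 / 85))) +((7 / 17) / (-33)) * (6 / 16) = -186689 / 369512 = -0.51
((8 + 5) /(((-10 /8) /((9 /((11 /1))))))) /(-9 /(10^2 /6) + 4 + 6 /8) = -9360 /4631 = -2.02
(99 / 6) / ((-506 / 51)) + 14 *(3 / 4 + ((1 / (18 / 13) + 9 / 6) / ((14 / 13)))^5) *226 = 1574915230275787 / 13043451708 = 120743.75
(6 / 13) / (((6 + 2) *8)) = 3 / 416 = 0.01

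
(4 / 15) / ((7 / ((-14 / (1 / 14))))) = -7.47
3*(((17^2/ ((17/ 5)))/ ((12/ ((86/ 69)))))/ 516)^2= 7225/ 8227008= 0.00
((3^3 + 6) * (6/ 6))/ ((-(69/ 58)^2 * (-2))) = 18502/ 1587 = 11.66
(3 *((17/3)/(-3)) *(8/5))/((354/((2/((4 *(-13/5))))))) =34/6903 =0.00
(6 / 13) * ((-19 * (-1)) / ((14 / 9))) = 513 / 91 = 5.64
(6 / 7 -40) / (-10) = 137 / 35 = 3.91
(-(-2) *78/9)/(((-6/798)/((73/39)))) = -38836/9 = -4315.11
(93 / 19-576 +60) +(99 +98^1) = -5968 / 19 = -314.11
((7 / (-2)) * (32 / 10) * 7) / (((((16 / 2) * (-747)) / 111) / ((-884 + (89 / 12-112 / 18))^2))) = 1831187945293 / 1613520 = 1134902.54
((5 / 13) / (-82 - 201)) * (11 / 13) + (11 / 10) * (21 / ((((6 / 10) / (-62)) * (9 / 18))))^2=990935265265 / 47827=20719160.00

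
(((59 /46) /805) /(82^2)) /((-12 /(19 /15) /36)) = -1121 /1244948600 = -0.00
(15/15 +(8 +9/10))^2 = 9801/100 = 98.01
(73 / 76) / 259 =73 / 19684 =0.00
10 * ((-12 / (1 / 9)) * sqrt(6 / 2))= -1080 * sqrt(3)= -1870.61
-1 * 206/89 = -2.31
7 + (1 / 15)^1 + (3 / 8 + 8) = 1853 / 120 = 15.44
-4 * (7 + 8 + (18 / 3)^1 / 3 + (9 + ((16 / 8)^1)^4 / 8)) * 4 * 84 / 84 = -448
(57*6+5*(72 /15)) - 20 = 346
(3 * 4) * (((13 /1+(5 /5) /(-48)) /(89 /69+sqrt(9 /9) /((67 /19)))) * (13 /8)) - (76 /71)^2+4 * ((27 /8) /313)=58671735749045 /367269031744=159.75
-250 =-250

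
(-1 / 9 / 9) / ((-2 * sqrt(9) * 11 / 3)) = 1 / 1782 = 0.00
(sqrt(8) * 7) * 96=1344 * sqrt(2)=1900.70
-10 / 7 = -1.43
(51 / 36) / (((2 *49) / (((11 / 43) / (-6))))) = -187 / 303408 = -0.00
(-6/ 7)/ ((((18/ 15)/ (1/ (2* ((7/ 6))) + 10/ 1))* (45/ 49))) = -73/ 9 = -8.11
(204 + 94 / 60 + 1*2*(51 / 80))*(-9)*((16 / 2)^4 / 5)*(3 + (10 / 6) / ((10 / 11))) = -184271104 / 25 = -7370844.16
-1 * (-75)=75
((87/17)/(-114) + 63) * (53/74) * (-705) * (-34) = 1519597185/1406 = 1080794.58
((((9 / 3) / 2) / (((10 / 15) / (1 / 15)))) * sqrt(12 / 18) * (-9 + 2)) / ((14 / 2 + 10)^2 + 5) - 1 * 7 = -7.00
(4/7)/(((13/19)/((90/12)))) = 570/91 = 6.26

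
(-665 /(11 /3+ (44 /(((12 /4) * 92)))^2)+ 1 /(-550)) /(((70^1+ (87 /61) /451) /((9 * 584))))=-520239438250272 /38468993575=-13523.60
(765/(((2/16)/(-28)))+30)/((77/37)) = -6339210/77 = -82327.40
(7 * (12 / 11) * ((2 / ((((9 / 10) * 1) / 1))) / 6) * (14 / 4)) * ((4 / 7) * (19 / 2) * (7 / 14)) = 2660 / 99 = 26.87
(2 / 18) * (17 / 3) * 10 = 170 / 27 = 6.30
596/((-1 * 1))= -596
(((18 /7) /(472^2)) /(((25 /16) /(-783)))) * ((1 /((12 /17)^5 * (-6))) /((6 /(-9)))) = -41175853 /4990361600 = -0.01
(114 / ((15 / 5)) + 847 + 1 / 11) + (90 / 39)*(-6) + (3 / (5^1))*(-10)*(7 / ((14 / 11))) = 119869 / 143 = 838.24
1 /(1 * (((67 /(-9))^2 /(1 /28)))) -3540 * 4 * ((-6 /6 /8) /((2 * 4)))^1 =6952359 /31423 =221.25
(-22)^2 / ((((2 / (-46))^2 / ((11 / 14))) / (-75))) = -105614850 / 7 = -15087835.71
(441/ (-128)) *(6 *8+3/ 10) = -213003/ 1280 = -166.41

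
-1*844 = -844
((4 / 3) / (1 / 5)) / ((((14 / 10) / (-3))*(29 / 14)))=-200 / 29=-6.90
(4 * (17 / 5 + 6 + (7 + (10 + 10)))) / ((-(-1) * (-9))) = -728 / 45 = -16.18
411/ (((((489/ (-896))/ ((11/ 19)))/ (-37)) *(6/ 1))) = 24980032/ 9291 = 2688.63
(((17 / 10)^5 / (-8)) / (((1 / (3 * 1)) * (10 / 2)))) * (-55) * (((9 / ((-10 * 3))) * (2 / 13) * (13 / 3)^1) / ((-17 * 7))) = 2756193 / 28000000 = 0.10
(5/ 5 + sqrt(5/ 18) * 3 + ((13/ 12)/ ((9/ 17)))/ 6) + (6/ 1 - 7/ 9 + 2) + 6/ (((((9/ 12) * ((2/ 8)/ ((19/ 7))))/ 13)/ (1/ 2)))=sqrt(10)/ 2 + 2599739/ 4536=574.72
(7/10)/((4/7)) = 49/40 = 1.22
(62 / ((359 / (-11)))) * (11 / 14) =-3751 / 2513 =-1.49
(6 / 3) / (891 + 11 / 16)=32 / 14267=0.00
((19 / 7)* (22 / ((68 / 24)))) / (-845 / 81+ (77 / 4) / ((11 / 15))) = 812592 / 609875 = 1.33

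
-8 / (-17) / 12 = 2 / 51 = 0.04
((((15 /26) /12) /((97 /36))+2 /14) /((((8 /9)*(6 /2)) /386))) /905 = 1642623 /63907480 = 0.03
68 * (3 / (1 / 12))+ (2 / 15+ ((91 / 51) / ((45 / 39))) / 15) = 28093513 / 11475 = 2448.24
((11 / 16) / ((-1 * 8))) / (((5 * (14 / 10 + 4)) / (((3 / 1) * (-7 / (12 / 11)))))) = 847 / 13824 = 0.06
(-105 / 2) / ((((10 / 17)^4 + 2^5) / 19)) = -55541465 / 1788448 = -31.06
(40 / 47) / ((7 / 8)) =320 / 329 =0.97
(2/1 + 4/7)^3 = 5832/343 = 17.00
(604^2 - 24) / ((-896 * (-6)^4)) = -45599 / 145152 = -0.31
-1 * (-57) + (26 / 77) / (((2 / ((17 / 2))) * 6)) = 52889 / 924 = 57.24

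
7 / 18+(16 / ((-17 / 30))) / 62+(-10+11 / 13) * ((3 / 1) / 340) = -181633 / 1233180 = -0.15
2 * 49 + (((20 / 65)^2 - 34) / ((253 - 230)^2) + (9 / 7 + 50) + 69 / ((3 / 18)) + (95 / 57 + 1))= 1062410555 / 1877421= 565.89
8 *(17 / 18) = 68 / 9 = 7.56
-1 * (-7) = 7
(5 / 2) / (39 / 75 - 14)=-125 / 674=-0.19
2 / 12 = 1 / 6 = 0.17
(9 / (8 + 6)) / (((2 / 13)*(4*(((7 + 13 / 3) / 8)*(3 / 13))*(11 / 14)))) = 1521 / 374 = 4.07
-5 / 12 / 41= -5 / 492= -0.01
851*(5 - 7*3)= -13616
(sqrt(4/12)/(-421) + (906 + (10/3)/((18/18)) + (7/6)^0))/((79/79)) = 2731/3 - sqrt(3)/1263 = 910.33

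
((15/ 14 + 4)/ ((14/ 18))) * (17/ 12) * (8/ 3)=1207/ 49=24.63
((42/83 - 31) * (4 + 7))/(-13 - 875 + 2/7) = 194887/515762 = 0.38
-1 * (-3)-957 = -954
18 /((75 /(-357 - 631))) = -5928 /25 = -237.12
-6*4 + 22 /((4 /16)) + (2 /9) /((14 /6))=1346 /21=64.10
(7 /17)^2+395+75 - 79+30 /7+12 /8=1606081 /4046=396.96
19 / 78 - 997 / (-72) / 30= 19801 / 28080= 0.71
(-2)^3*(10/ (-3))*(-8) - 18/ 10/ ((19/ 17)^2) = -1163003/ 5415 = -214.77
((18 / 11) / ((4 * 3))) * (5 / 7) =15 / 154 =0.10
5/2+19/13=103/26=3.96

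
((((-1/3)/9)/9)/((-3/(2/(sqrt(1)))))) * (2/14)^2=2/35721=0.00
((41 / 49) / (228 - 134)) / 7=41 / 32242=0.00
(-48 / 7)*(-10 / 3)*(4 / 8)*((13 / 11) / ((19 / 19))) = 13.51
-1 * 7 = -7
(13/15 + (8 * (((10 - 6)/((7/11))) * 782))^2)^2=1291755099653999439089929/540225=2391142763948353813.86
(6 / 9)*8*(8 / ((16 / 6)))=16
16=16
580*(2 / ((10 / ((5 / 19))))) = 580 / 19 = 30.53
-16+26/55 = -15.53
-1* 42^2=-1764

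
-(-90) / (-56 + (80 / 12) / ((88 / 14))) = -2970 / 1813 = -1.64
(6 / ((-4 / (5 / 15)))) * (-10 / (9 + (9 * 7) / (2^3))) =8 / 27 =0.30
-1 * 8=-8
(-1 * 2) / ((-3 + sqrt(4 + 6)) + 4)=2 / 9 -2 * sqrt(10) / 9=-0.48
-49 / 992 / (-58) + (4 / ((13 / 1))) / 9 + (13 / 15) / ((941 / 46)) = 2451655877 / 31672704960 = 0.08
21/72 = 7/24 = 0.29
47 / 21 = 2.24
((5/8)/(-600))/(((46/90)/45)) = -135/1472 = -0.09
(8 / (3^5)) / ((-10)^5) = -1 / 3037500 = -0.00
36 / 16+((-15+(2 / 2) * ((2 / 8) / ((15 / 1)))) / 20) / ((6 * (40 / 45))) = 13501 / 6400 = 2.11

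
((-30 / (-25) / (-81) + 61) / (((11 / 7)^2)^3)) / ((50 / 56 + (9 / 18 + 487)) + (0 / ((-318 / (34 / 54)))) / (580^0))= 27120918076 / 3270523051125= 0.01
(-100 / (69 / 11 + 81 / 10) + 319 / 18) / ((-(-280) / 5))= 102113 / 531216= 0.19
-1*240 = -240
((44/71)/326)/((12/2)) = 11/34719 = 0.00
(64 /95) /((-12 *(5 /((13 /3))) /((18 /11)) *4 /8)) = -832 /5225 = -0.16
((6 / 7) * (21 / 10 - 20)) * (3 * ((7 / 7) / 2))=-1611 / 70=-23.01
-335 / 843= -0.40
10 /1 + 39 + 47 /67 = 3330 /67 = 49.70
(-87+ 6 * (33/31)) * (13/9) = -10829/93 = -116.44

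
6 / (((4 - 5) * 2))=-3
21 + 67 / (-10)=143 / 10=14.30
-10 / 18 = -5 / 9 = -0.56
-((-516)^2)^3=-18875488922505216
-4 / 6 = -0.67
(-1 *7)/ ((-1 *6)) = 7/ 6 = 1.17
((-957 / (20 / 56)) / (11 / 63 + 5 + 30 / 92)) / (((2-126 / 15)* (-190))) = -9706851 / 24230320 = -0.40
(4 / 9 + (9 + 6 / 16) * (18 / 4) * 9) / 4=54739 / 576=95.03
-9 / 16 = -0.56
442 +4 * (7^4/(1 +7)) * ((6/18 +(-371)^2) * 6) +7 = 991430973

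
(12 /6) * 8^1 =16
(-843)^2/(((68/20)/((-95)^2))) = 32068036125/17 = 1886355066.18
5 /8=0.62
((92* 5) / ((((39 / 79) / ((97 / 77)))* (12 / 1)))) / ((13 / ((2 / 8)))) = 881245 / 468468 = 1.88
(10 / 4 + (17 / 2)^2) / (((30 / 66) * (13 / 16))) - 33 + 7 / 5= 854 / 5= 170.80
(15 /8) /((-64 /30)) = -225 /256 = -0.88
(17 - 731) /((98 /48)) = -2448 /7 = -349.71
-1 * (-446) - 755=-309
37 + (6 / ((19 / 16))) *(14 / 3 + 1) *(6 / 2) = 2335 / 19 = 122.89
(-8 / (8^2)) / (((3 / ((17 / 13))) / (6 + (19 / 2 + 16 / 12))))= -1717 / 1872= -0.92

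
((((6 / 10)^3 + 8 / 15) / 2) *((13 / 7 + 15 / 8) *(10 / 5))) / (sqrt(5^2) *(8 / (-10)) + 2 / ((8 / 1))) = -58729 / 78750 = -0.75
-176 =-176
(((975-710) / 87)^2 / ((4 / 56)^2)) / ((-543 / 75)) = -344102500 / 1369989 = -251.17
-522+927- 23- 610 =-228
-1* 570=-570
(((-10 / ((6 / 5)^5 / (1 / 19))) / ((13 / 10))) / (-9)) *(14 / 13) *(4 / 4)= 546875 / 28089828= 0.02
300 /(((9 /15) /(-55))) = -27500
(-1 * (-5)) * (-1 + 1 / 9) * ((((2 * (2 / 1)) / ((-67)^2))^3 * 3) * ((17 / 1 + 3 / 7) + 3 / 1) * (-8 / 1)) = 0.00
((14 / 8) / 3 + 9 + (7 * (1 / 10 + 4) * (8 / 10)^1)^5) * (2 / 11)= 747724068406363 / 644531250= 1160105.22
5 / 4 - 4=-11 / 4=-2.75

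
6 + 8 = 14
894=894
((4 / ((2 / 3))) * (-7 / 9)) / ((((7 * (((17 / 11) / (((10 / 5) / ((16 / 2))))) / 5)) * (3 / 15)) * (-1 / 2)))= 275 / 51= 5.39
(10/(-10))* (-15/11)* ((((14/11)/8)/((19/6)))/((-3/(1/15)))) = -7/4598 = -0.00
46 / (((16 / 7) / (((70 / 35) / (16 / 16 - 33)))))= -161 / 128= -1.26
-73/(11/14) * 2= -2044/11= -185.82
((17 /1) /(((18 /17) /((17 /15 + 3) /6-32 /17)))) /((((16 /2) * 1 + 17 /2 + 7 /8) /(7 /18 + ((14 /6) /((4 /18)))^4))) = -5433545117 /405324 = -13405.44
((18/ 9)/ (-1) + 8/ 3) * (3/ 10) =1/ 5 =0.20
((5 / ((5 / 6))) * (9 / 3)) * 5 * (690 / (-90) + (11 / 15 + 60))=4776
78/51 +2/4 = 69/34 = 2.03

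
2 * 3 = 6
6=6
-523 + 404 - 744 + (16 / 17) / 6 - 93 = -48748 / 51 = -955.84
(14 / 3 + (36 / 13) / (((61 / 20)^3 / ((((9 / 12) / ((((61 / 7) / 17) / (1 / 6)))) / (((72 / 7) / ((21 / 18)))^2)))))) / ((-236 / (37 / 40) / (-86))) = 866050375280797 / 550528360836480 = 1.57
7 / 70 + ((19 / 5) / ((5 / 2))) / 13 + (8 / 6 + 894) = 1746323 / 1950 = 895.55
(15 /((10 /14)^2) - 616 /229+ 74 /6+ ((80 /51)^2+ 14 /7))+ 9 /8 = 1063292329 /23825160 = 44.63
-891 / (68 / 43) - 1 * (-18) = -37089 / 68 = -545.43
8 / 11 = 0.73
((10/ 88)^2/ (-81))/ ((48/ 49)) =-1225/ 7527168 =-0.00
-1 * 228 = -228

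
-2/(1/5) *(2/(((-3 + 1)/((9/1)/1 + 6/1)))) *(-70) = -10500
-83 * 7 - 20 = -601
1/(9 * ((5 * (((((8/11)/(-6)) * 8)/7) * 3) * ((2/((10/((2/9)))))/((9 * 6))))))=-2079/32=-64.97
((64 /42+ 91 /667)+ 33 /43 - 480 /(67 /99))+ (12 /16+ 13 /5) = -567763798571 /807083340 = -703.48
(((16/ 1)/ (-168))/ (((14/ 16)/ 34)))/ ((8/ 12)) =-272/ 49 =-5.55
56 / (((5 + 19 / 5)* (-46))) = -35 / 253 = -0.14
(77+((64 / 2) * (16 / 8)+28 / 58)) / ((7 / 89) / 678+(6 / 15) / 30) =2063193550 / 196127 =10519.68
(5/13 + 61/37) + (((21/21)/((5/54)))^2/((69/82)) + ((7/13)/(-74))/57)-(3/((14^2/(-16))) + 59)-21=94077576139/1544947950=60.89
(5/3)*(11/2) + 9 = 109/6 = 18.17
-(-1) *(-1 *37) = -37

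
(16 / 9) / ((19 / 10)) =160 / 171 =0.94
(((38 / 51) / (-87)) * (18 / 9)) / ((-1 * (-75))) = -76 / 332775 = -0.00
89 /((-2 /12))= -534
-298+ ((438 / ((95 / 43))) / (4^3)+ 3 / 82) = -36752063 / 124640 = -294.87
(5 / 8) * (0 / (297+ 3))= 0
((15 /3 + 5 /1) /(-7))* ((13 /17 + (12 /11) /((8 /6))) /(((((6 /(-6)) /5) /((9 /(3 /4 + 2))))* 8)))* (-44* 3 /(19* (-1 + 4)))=-266400 /24871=-10.71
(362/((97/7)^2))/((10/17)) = 150773/47045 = 3.20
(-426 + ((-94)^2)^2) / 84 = 39037235 / 42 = 929457.98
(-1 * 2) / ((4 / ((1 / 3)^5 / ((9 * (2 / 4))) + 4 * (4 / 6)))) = -2917 / 2187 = -1.33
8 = 8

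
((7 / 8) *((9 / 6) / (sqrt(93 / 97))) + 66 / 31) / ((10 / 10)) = 7 *sqrt(9021) / 496 + 66 / 31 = 3.47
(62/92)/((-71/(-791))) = 24521/3266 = 7.51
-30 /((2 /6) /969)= -87210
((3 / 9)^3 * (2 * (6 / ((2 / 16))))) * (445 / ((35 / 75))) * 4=284800 / 21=13561.90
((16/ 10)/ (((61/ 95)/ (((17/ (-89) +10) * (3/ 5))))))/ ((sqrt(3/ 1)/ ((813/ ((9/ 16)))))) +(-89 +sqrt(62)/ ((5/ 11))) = -89 +11 * sqrt(62)/ 5 +191789952 * sqrt(3)/ 27145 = 12165.93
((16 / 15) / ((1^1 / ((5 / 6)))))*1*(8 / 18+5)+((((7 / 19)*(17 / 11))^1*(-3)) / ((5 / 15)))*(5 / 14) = 101891 / 33858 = 3.01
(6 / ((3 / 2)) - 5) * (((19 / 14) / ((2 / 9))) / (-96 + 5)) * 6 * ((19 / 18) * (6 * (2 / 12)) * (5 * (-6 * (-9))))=146205 / 1274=114.76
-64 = -64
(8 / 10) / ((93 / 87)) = 116 / 155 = 0.75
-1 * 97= -97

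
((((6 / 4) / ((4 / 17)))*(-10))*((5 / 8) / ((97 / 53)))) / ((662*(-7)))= 67575 / 14383936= 0.00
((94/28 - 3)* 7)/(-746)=-5/1492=-0.00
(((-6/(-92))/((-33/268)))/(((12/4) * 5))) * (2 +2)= -536/3795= -0.14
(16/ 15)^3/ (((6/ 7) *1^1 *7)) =2048/ 10125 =0.20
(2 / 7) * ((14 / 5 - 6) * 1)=-32 / 35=-0.91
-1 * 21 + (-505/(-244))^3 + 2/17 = -2967618695/246955328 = -12.02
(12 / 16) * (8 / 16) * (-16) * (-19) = 114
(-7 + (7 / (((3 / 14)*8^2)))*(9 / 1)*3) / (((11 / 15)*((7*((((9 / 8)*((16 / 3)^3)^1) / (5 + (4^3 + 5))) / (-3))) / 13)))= -2012985 / 90112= -22.34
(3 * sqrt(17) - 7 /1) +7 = 3 * sqrt(17) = 12.37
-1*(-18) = 18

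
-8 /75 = -0.11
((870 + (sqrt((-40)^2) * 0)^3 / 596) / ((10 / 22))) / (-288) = -319 / 48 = -6.65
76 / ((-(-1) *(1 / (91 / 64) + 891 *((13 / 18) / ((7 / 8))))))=1729 / 16747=0.10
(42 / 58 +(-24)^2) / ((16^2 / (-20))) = -83625 / 1856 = -45.06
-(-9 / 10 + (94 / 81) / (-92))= 8501 / 9315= 0.91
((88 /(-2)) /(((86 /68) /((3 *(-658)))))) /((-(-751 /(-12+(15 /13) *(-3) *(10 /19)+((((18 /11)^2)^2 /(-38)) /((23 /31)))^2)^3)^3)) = -16221170049292823682669345747663383514609890300867838849950539233698927940503569033859831046158600005117984970798784241099462704830897942428223889408 /5667936147822238036948672410943900182046630033100989780555656028632689619153456771243305091005852419050234844916132838529324102444717119670091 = -2861918.28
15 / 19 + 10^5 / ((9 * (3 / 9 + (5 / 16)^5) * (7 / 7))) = 33038.74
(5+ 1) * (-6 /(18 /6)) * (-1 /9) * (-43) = -172 /3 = -57.33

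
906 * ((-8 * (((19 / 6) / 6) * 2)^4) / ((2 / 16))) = -157427768 / 2187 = -71983.43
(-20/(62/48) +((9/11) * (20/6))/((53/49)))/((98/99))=-1054215/80507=-13.09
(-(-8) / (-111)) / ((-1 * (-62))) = -4 / 3441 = -0.00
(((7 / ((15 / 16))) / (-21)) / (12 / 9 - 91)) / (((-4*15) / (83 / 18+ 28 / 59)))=-10802 / 32138775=-0.00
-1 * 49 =-49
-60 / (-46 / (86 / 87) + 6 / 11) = 9460 / 7251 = 1.30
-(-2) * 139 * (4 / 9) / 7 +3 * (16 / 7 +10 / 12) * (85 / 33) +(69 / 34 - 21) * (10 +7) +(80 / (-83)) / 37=-85363294 / 304029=-280.77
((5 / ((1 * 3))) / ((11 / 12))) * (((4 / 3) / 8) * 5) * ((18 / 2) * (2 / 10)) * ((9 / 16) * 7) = 945 / 88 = 10.74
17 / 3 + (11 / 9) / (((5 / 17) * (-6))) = 1343 / 270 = 4.97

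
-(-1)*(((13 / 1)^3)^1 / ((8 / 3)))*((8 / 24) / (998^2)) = 2197 / 7968032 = 0.00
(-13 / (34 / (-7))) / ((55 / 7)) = 0.34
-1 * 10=-10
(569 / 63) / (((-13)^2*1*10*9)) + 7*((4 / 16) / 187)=3566611 / 358378020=0.01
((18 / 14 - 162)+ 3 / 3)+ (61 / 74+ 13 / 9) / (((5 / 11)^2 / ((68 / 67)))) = -580078672 / 3904425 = -148.57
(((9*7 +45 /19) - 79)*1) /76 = -259 /1444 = -0.18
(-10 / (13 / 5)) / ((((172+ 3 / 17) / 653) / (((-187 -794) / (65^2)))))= 21780162 / 6430619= 3.39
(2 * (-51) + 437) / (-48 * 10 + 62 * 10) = 67 / 28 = 2.39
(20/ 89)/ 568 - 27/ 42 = -28418/ 44233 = -0.64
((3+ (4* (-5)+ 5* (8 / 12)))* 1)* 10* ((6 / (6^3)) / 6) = -205 / 324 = -0.63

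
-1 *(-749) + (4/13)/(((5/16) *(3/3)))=48749/65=749.98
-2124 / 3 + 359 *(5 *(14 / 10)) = 1805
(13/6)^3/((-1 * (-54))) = 2197/11664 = 0.19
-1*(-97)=97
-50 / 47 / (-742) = 25 / 17437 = 0.00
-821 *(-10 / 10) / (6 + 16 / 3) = 2463 / 34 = 72.44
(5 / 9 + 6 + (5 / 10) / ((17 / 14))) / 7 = 1066 / 1071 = 1.00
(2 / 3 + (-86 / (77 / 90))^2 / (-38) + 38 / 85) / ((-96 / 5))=1901556529 / 137884824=13.79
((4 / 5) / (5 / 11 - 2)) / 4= -11 / 85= -0.13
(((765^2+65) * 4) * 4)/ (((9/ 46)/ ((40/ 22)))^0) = 9364640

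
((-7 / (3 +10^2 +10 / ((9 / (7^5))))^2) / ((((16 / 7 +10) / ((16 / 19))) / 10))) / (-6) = 52920 / 23333508569353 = 0.00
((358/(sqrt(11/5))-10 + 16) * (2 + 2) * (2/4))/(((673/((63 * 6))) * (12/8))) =3024/673 + 180432 * sqrt(55)/7403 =185.25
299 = 299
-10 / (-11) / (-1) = -10 / 11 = -0.91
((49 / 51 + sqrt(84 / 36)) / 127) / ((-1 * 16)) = -sqrt(21) / 6096 - 49 / 103632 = -0.00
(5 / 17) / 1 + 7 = 124 / 17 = 7.29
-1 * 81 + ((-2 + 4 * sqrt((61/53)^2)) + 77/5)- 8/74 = -63.10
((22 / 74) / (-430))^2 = 121 / 253128100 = 0.00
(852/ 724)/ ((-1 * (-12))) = 71/ 724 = 0.10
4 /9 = 0.44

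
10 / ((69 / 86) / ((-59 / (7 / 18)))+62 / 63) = 10.22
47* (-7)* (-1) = 329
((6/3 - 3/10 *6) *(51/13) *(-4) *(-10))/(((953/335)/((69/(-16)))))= -1178865/24778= -47.58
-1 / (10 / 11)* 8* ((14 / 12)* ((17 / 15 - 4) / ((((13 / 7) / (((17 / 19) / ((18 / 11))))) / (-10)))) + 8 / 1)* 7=-109974634 / 100035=-1099.36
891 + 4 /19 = 16933 /19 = 891.21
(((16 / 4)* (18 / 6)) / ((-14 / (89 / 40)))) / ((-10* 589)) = 267 / 824600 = 0.00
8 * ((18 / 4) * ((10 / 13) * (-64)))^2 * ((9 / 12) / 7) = 49766400 / 1183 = 42067.96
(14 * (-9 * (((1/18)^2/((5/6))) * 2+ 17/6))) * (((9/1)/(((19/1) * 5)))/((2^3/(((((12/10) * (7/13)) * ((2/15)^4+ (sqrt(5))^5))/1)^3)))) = -199765.86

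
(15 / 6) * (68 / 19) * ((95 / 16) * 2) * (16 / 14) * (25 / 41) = 74.04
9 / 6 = 3 / 2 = 1.50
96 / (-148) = -24 / 37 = -0.65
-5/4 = -1.25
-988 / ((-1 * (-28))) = -247 / 7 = -35.29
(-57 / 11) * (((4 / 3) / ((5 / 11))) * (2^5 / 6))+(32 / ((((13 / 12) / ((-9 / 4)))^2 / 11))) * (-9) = -34847584 / 2535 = -13746.58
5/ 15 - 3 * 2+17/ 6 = -17/ 6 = -2.83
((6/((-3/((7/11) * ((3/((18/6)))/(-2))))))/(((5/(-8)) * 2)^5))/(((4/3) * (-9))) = 1792/103125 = 0.02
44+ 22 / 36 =803 / 18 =44.61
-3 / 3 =-1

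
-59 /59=-1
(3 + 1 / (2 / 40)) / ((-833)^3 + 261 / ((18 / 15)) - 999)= -46 / 1156020637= -0.00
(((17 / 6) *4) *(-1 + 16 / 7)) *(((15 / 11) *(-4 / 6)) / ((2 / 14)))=-92.73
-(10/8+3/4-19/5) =9/5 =1.80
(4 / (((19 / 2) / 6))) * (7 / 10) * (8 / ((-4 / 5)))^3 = -33600 / 19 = -1768.42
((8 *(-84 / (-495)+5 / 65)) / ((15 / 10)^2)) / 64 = 529 / 38610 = 0.01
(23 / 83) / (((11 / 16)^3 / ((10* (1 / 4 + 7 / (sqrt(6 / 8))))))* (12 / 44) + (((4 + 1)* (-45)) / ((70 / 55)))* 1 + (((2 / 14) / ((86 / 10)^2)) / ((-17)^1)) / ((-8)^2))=-64670042241696149198510080 / 41257286059626871617114407759 - 231787595258570588160* sqrt(3) / 41257286059626871617114407759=-0.00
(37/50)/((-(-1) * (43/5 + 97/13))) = 481/10440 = 0.05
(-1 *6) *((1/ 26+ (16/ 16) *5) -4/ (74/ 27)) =-10329/ 481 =-21.47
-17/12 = -1.42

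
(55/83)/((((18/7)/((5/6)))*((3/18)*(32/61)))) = 117425/47808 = 2.46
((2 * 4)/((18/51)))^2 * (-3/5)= -4624/15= -308.27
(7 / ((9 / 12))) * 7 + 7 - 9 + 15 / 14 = 2705 / 42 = 64.40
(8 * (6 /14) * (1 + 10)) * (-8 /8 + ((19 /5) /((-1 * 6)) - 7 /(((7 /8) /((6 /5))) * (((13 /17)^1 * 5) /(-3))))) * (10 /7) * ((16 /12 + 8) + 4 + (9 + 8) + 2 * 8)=140704696 /9555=14725.77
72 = 72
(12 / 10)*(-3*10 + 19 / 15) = -862 / 25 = -34.48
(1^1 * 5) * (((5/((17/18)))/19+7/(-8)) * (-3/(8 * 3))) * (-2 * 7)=-53935/10336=-5.22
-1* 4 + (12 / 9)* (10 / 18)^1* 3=-16 / 9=-1.78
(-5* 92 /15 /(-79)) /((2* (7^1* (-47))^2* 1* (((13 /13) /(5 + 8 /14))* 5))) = 598 /299286365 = 0.00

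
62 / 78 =31 / 39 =0.79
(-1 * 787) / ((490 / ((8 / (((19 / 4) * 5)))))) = -12592 / 23275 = -0.54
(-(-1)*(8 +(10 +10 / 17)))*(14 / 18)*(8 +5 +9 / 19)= 566272 / 2907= 194.80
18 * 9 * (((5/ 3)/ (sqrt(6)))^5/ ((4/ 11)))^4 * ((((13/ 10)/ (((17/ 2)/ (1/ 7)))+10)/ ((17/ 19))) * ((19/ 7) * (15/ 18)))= 106.18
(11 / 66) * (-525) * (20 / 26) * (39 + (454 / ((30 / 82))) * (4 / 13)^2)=-69420575 / 6591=-10532.63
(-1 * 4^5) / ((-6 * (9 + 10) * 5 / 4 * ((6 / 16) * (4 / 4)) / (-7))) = -114688 / 855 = -134.14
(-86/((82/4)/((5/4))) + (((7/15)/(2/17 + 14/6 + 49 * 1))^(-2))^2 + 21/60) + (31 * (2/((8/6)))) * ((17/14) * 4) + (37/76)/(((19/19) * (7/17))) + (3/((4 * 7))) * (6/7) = 230820007627795769489/1562159244590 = 147757028.25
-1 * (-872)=872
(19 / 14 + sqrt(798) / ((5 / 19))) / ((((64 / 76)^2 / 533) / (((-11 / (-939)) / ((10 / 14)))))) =40214317 / 2403840 + 281500219 * sqrt(798) / 6009600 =1339.96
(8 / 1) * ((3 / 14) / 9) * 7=4 / 3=1.33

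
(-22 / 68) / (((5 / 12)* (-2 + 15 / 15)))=66 / 85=0.78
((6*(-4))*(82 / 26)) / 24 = -41 / 13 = -3.15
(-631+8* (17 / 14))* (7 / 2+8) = -100027 / 14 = -7144.79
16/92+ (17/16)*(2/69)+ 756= 417425/552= 756.20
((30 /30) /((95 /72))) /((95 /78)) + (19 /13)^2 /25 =43177 /61009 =0.71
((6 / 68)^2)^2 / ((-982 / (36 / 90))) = -81 / 3280704880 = -0.00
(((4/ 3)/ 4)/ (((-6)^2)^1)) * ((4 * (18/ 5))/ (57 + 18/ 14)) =7/ 3060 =0.00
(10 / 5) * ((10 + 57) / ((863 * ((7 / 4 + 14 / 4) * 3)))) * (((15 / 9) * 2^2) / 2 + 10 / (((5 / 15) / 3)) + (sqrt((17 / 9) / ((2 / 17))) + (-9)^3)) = -1022152 / 163107 + 4556 * sqrt(2) / 163107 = -6.23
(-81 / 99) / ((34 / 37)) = -333 / 374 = -0.89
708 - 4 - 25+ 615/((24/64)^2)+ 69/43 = 651958/129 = 5053.94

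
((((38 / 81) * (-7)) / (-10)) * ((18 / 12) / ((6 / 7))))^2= 866761 / 2624400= 0.33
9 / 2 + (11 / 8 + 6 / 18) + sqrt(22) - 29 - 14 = -883 / 24 + sqrt(22) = -32.10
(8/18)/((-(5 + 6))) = -4/99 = -0.04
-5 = -5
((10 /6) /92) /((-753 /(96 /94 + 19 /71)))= -935 /30153132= -0.00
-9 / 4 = -2.25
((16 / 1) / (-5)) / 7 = -16 / 35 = -0.46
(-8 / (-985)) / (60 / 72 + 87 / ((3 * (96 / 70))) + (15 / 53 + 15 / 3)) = 20352 / 68314675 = 0.00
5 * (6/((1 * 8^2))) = 15/32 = 0.47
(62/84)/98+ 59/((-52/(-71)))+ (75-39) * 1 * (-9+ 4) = -1330139/13377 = -99.43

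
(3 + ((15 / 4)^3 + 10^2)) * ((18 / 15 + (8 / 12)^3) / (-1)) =-1006667 / 4320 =-233.02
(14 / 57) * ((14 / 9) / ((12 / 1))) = 49 / 1539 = 0.03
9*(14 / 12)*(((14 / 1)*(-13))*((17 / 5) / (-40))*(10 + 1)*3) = 1072071 / 200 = 5360.36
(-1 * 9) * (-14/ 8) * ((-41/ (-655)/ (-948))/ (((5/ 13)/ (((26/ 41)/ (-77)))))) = 507/ 22767800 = 0.00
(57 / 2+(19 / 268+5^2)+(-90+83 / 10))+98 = 93627 / 1340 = 69.87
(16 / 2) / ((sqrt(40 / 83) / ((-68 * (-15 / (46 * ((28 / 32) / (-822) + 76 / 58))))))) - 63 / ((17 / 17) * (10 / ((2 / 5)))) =-63 / 25 + 38903616 * sqrt(830) / 5742755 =192.65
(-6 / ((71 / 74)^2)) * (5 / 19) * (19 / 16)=-20535 / 10082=-2.04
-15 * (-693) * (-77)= -800415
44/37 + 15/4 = 731/148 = 4.94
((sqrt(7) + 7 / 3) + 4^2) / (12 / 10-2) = -275 / 12-5* sqrt(7) / 4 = -26.22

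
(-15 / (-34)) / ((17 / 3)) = 45 / 578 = 0.08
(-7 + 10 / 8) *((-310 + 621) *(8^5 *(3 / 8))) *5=-109870080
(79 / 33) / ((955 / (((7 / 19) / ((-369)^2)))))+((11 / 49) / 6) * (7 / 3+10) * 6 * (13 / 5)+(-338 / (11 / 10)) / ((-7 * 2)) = 116441820745216 / 3995027054865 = 29.15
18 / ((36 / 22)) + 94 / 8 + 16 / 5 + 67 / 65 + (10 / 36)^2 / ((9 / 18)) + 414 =1858061 / 4212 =441.14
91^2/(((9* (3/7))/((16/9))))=927472/243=3816.76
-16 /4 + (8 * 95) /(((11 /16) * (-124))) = -4404 /341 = -12.91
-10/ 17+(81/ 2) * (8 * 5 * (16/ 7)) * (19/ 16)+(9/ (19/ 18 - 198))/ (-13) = 24111230428/ 5484115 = 4396.56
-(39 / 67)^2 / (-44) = 1521 / 197516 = 0.01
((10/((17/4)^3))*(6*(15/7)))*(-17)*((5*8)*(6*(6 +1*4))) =-138240000/2023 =-68334.16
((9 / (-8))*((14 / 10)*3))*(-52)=2457 / 10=245.70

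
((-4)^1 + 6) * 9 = 18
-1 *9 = -9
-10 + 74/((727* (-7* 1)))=-50964/5089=-10.01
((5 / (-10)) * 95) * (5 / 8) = -29.69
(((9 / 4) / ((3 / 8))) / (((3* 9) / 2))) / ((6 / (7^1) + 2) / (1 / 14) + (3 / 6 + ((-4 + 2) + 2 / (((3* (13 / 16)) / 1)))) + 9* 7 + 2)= 104 / 24411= 0.00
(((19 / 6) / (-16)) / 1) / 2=-19 / 192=-0.10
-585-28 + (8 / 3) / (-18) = -16555 / 27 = -613.15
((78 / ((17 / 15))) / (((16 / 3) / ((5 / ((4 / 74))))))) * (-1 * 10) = -1623375 / 136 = -11936.58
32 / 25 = 1.28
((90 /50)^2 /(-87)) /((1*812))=-27 /588700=-0.00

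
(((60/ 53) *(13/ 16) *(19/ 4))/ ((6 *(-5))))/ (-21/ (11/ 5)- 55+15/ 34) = 0.00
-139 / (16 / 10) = -695 / 8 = -86.88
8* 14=112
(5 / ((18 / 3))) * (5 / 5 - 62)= -305 / 6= -50.83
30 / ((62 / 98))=1470 / 31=47.42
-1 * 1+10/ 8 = 1/ 4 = 0.25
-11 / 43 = -0.26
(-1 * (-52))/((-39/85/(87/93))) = -9860/93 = -106.02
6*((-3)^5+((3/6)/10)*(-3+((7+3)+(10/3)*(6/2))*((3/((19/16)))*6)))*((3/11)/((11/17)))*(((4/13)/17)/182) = -779733/13598585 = -0.06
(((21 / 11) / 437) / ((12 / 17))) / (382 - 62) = 119 / 6152960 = 0.00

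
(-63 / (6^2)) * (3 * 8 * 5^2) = -1050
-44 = -44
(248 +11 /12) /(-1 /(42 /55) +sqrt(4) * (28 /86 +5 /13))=11688131 /5206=2245.13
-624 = -624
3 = 3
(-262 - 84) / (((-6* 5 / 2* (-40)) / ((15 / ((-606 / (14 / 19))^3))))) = 59339 / 3816090661860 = 0.00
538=538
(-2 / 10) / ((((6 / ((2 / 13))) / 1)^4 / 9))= -1 / 1285245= -0.00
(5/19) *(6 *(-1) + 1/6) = -175/114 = -1.54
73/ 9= 8.11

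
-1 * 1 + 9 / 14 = -0.36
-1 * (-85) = 85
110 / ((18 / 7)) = 385 / 9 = 42.78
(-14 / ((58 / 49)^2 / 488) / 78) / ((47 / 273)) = -363.12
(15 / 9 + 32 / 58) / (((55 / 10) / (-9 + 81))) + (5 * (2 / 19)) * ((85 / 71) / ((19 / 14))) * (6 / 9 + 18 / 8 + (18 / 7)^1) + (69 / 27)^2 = 25245851210 / 662279409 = 38.12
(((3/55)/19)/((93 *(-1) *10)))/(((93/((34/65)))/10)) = -0.00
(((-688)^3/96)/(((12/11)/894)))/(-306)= 4169983136/459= 9084930.58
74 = 74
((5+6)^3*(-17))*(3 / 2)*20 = -678810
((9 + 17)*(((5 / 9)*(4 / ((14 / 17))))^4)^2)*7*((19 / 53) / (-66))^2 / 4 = 409215370882662500000 / 108444111427732429503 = 3.77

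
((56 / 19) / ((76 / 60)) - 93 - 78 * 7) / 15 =-76613 / 1805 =-42.44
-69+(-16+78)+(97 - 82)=8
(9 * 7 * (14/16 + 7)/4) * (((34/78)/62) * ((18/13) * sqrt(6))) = 2.96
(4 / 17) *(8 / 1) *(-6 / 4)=-48 / 17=-2.82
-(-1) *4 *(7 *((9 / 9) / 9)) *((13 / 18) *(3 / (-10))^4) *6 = 273 / 2500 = 0.11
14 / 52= 7 / 26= 0.27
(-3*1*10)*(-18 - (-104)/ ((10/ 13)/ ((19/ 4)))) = -18726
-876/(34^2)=-0.76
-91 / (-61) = 91 / 61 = 1.49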